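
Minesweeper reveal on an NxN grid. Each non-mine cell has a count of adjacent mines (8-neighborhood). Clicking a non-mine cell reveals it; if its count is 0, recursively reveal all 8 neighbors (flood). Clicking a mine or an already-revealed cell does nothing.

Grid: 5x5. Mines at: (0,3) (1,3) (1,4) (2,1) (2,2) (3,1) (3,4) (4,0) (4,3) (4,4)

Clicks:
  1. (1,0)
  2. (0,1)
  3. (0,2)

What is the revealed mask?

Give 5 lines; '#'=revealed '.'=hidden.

Answer: ###..
###..
.....
.....
.....

Derivation:
Click 1 (1,0) count=1: revealed 1 new [(1,0)] -> total=1
Click 2 (0,1) count=0: revealed 5 new [(0,0) (0,1) (0,2) (1,1) (1,2)] -> total=6
Click 3 (0,2) count=2: revealed 0 new [(none)] -> total=6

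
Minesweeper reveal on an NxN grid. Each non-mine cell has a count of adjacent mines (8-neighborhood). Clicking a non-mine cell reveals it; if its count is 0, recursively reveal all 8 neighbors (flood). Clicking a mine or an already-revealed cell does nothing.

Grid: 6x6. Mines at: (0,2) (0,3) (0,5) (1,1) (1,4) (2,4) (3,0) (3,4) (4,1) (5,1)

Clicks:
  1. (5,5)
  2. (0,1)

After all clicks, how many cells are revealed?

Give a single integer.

Click 1 (5,5) count=0: revealed 8 new [(4,2) (4,3) (4,4) (4,5) (5,2) (5,3) (5,4) (5,5)] -> total=8
Click 2 (0,1) count=2: revealed 1 new [(0,1)] -> total=9

Answer: 9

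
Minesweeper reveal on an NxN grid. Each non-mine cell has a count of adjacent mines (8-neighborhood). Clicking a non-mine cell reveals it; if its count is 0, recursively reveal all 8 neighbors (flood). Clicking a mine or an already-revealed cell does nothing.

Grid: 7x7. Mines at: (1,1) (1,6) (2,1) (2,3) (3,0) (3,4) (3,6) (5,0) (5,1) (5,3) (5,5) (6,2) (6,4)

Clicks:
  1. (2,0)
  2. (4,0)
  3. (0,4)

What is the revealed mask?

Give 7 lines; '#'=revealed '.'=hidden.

Click 1 (2,0) count=3: revealed 1 new [(2,0)] -> total=1
Click 2 (4,0) count=3: revealed 1 new [(4,0)] -> total=2
Click 3 (0,4) count=0: revealed 8 new [(0,2) (0,3) (0,4) (0,5) (1,2) (1,3) (1,4) (1,5)] -> total=10

Answer: ..####.
..####.
#......
.......
#......
.......
.......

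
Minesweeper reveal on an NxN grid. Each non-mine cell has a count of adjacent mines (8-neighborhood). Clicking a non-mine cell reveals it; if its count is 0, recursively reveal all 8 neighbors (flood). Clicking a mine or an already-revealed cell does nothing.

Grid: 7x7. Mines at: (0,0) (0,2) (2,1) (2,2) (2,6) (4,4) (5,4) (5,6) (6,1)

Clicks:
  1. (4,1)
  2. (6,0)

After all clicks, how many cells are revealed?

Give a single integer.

Click 1 (4,1) count=0: revealed 12 new [(3,0) (3,1) (3,2) (3,3) (4,0) (4,1) (4,2) (4,3) (5,0) (5,1) (5,2) (5,3)] -> total=12
Click 2 (6,0) count=1: revealed 1 new [(6,0)] -> total=13

Answer: 13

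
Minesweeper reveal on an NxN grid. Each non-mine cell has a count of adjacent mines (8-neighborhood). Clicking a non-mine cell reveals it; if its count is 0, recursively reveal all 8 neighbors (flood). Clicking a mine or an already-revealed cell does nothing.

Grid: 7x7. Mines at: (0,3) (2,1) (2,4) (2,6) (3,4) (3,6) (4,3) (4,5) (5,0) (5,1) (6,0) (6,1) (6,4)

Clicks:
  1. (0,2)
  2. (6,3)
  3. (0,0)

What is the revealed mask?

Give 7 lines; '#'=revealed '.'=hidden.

Answer: ###....
###....
.......
.......
.......
.......
...#...

Derivation:
Click 1 (0,2) count=1: revealed 1 new [(0,2)] -> total=1
Click 2 (6,3) count=1: revealed 1 new [(6,3)] -> total=2
Click 3 (0,0) count=0: revealed 5 new [(0,0) (0,1) (1,0) (1,1) (1,2)] -> total=7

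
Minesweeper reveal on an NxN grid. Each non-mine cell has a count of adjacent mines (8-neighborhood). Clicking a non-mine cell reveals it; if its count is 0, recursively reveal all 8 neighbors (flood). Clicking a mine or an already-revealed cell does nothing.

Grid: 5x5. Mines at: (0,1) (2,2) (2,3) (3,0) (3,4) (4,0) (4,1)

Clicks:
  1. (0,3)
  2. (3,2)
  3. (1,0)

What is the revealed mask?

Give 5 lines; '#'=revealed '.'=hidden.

Click 1 (0,3) count=0: revealed 6 new [(0,2) (0,3) (0,4) (1,2) (1,3) (1,4)] -> total=6
Click 2 (3,2) count=3: revealed 1 new [(3,2)] -> total=7
Click 3 (1,0) count=1: revealed 1 new [(1,0)] -> total=8

Answer: ..###
#.###
.....
..#..
.....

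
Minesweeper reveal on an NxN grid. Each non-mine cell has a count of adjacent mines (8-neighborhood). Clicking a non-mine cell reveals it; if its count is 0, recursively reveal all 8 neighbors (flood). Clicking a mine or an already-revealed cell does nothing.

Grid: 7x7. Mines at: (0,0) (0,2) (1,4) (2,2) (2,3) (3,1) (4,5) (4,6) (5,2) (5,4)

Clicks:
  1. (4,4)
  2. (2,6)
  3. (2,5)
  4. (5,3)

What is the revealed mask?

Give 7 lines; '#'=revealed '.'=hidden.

Answer: .....##
.....##
.....##
.....##
....#..
...#...
.......

Derivation:
Click 1 (4,4) count=2: revealed 1 new [(4,4)] -> total=1
Click 2 (2,6) count=0: revealed 8 new [(0,5) (0,6) (1,5) (1,6) (2,5) (2,6) (3,5) (3,6)] -> total=9
Click 3 (2,5) count=1: revealed 0 new [(none)] -> total=9
Click 4 (5,3) count=2: revealed 1 new [(5,3)] -> total=10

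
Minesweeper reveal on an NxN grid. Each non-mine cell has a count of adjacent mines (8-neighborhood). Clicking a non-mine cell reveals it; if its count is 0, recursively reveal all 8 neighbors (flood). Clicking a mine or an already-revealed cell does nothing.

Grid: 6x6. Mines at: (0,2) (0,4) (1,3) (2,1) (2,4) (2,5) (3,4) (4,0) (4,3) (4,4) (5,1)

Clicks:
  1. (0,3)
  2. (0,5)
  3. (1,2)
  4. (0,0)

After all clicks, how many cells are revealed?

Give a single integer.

Click 1 (0,3) count=3: revealed 1 new [(0,3)] -> total=1
Click 2 (0,5) count=1: revealed 1 new [(0,5)] -> total=2
Click 3 (1,2) count=3: revealed 1 new [(1,2)] -> total=3
Click 4 (0,0) count=0: revealed 4 new [(0,0) (0,1) (1,0) (1,1)] -> total=7

Answer: 7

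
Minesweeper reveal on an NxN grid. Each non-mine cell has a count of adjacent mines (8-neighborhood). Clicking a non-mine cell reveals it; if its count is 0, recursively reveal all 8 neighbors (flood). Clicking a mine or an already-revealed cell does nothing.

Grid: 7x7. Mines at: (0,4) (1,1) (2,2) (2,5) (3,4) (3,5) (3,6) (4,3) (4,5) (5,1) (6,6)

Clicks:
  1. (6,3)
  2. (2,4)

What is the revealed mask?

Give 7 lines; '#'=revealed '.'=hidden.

Click 1 (6,3) count=0: revealed 8 new [(5,2) (5,3) (5,4) (5,5) (6,2) (6,3) (6,4) (6,5)] -> total=8
Click 2 (2,4) count=3: revealed 1 new [(2,4)] -> total=9

Answer: .......
.......
....#..
.......
.......
..####.
..####.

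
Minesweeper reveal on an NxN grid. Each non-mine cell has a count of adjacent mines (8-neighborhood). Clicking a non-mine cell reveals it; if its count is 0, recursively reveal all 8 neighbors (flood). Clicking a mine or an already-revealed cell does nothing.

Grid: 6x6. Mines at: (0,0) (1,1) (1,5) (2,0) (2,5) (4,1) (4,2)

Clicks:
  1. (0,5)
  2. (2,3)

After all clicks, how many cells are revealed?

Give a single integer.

Answer: 13

Derivation:
Click 1 (0,5) count=1: revealed 1 new [(0,5)] -> total=1
Click 2 (2,3) count=0: revealed 12 new [(0,2) (0,3) (0,4) (1,2) (1,3) (1,4) (2,2) (2,3) (2,4) (3,2) (3,3) (3,4)] -> total=13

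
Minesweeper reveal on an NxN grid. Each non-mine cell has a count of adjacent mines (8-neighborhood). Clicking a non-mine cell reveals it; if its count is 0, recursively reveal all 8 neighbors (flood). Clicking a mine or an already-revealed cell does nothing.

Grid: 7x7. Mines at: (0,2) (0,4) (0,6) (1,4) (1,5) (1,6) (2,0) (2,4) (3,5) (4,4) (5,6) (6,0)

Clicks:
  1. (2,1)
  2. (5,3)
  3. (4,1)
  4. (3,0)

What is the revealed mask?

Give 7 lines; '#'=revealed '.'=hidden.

Click 1 (2,1) count=1: revealed 1 new [(2,1)] -> total=1
Click 2 (5,3) count=1: revealed 1 new [(5,3)] -> total=2
Click 3 (4,1) count=0: revealed 23 new [(1,1) (1,2) (1,3) (2,2) (2,3) (3,0) (3,1) (3,2) (3,3) (4,0) (4,1) (4,2) (4,3) (5,0) (5,1) (5,2) (5,4) (5,5) (6,1) (6,2) (6,3) (6,4) (6,5)] -> total=25
Click 4 (3,0) count=1: revealed 0 new [(none)] -> total=25

Answer: .......
.###...
.###...
####...
####...
######.
.#####.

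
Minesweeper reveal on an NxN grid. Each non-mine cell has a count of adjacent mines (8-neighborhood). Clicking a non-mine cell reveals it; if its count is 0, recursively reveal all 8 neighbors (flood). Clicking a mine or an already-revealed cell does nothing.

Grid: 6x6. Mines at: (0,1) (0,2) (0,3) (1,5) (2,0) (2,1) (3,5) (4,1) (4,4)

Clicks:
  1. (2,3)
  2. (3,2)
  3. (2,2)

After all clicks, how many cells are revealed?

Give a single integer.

Answer: 9

Derivation:
Click 1 (2,3) count=0: revealed 9 new [(1,2) (1,3) (1,4) (2,2) (2,3) (2,4) (3,2) (3,3) (3,4)] -> total=9
Click 2 (3,2) count=2: revealed 0 new [(none)] -> total=9
Click 3 (2,2) count=1: revealed 0 new [(none)] -> total=9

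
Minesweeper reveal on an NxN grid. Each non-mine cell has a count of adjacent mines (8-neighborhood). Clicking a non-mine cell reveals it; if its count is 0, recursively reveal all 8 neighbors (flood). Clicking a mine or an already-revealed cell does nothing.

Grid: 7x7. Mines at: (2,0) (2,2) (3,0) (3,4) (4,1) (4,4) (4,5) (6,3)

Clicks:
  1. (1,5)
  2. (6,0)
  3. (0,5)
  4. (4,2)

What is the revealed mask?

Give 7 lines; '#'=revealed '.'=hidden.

Click 1 (1,5) count=0: revealed 20 new [(0,0) (0,1) (0,2) (0,3) (0,4) (0,5) (0,6) (1,0) (1,1) (1,2) (1,3) (1,4) (1,5) (1,6) (2,3) (2,4) (2,5) (2,6) (3,5) (3,6)] -> total=20
Click 2 (6,0) count=0: revealed 6 new [(5,0) (5,1) (5,2) (6,0) (6,1) (6,2)] -> total=26
Click 3 (0,5) count=0: revealed 0 new [(none)] -> total=26
Click 4 (4,2) count=1: revealed 1 new [(4,2)] -> total=27

Answer: #######
#######
...####
.....##
..#....
###....
###....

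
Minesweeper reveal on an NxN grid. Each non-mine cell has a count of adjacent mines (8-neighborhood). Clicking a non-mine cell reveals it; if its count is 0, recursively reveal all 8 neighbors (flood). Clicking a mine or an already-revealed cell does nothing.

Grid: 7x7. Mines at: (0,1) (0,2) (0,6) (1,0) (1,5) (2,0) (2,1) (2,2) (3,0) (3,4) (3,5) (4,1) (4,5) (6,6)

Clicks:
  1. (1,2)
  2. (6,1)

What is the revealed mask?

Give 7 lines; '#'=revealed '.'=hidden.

Click 1 (1,2) count=4: revealed 1 new [(1,2)] -> total=1
Click 2 (6,1) count=0: revealed 15 new [(4,2) (4,3) (4,4) (5,0) (5,1) (5,2) (5,3) (5,4) (5,5) (6,0) (6,1) (6,2) (6,3) (6,4) (6,5)] -> total=16

Answer: .......
..#....
.......
.......
..###..
######.
######.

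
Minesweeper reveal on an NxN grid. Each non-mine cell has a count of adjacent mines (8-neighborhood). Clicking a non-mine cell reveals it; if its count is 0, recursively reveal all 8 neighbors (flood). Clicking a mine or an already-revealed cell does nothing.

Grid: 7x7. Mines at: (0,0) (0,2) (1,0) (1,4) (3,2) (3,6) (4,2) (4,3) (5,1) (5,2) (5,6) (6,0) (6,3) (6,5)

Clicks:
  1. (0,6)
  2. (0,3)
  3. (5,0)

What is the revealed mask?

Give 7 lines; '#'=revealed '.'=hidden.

Answer: ...#.##
.....##
.....##
.......
.......
#......
.......

Derivation:
Click 1 (0,6) count=0: revealed 6 new [(0,5) (0,6) (1,5) (1,6) (2,5) (2,6)] -> total=6
Click 2 (0,3) count=2: revealed 1 new [(0,3)] -> total=7
Click 3 (5,0) count=2: revealed 1 new [(5,0)] -> total=8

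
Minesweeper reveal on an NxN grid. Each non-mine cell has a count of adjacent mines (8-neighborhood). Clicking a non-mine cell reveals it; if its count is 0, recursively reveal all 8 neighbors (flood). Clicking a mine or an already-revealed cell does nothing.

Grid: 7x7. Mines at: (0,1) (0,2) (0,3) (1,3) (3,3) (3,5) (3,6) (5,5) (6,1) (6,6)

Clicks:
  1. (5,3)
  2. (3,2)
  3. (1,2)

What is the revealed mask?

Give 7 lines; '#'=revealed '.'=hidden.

Answer: .......
..#....
.......
..#....
..###..
..###..
..###..

Derivation:
Click 1 (5,3) count=0: revealed 9 new [(4,2) (4,3) (4,4) (5,2) (5,3) (5,4) (6,2) (6,3) (6,4)] -> total=9
Click 2 (3,2) count=1: revealed 1 new [(3,2)] -> total=10
Click 3 (1,2) count=4: revealed 1 new [(1,2)] -> total=11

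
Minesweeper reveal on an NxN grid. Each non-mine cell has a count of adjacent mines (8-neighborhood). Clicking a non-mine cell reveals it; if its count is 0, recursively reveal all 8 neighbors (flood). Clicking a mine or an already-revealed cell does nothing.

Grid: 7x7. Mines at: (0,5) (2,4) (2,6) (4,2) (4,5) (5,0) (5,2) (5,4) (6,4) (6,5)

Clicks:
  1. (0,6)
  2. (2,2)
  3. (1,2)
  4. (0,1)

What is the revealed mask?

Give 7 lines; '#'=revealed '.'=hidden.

Answer: #####.#
#####..
####...
####...
##.....
.......
.......

Derivation:
Click 1 (0,6) count=1: revealed 1 new [(0,6)] -> total=1
Click 2 (2,2) count=0: revealed 20 new [(0,0) (0,1) (0,2) (0,3) (0,4) (1,0) (1,1) (1,2) (1,3) (1,4) (2,0) (2,1) (2,2) (2,3) (3,0) (3,1) (3,2) (3,3) (4,0) (4,1)] -> total=21
Click 3 (1,2) count=0: revealed 0 new [(none)] -> total=21
Click 4 (0,1) count=0: revealed 0 new [(none)] -> total=21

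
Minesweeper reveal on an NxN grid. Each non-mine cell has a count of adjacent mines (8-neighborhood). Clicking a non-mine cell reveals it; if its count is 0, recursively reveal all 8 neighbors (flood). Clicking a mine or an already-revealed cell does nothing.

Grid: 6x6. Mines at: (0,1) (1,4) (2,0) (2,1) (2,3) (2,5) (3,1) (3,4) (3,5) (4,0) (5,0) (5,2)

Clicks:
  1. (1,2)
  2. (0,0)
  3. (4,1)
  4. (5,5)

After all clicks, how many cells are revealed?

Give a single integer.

Answer: 9

Derivation:
Click 1 (1,2) count=3: revealed 1 new [(1,2)] -> total=1
Click 2 (0,0) count=1: revealed 1 new [(0,0)] -> total=2
Click 3 (4,1) count=4: revealed 1 new [(4,1)] -> total=3
Click 4 (5,5) count=0: revealed 6 new [(4,3) (4,4) (4,5) (5,3) (5,4) (5,5)] -> total=9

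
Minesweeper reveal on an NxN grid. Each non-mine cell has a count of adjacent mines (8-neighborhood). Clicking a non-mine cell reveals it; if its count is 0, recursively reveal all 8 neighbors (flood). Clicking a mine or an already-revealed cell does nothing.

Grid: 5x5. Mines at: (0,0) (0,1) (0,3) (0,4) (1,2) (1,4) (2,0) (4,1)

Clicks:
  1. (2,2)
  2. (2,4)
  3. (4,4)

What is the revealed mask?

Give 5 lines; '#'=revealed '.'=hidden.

Answer: .....
.....
..###
..###
..###

Derivation:
Click 1 (2,2) count=1: revealed 1 new [(2,2)] -> total=1
Click 2 (2,4) count=1: revealed 1 new [(2,4)] -> total=2
Click 3 (4,4) count=0: revealed 7 new [(2,3) (3,2) (3,3) (3,4) (4,2) (4,3) (4,4)] -> total=9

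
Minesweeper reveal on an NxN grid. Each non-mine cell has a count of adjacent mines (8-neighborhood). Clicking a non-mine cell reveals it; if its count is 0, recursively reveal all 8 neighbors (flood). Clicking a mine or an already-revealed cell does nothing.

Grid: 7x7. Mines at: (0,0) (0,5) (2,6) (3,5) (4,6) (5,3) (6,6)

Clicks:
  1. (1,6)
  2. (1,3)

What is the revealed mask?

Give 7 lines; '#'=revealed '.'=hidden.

Answer: .####..
#####.#
#####..
#####..
#####..
###....
###....

Derivation:
Click 1 (1,6) count=2: revealed 1 new [(1,6)] -> total=1
Click 2 (1,3) count=0: revealed 30 new [(0,1) (0,2) (0,3) (0,4) (1,0) (1,1) (1,2) (1,3) (1,4) (2,0) (2,1) (2,2) (2,3) (2,4) (3,0) (3,1) (3,2) (3,3) (3,4) (4,0) (4,1) (4,2) (4,3) (4,4) (5,0) (5,1) (5,2) (6,0) (6,1) (6,2)] -> total=31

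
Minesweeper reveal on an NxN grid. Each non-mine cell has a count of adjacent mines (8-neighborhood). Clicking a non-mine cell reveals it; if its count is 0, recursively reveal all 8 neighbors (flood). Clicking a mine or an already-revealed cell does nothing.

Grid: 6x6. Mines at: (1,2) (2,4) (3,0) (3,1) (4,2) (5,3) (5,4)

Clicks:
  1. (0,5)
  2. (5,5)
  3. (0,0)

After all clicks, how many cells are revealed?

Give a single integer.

Click 1 (0,5) count=0: revealed 6 new [(0,3) (0,4) (0,5) (1,3) (1,4) (1,5)] -> total=6
Click 2 (5,5) count=1: revealed 1 new [(5,5)] -> total=7
Click 3 (0,0) count=0: revealed 6 new [(0,0) (0,1) (1,0) (1,1) (2,0) (2,1)] -> total=13

Answer: 13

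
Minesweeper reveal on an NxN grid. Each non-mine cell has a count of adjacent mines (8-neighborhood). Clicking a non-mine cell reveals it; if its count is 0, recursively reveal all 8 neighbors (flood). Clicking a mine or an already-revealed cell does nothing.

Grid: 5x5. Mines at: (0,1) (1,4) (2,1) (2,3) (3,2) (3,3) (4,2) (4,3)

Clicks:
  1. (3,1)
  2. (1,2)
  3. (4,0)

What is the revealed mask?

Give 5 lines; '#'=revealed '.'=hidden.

Click 1 (3,1) count=3: revealed 1 new [(3,1)] -> total=1
Click 2 (1,2) count=3: revealed 1 new [(1,2)] -> total=2
Click 3 (4,0) count=0: revealed 3 new [(3,0) (4,0) (4,1)] -> total=5

Answer: .....
..#..
.....
##...
##...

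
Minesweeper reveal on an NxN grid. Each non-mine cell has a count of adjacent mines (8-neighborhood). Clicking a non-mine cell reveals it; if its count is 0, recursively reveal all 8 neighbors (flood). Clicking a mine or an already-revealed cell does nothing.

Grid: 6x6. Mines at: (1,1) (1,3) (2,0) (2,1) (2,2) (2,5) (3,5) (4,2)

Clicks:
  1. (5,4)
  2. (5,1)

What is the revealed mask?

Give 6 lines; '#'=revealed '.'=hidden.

Answer: ......
......
......
......
...###
.#.###

Derivation:
Click 1 (5,4) count=0: revealed 6 new [(4,3) (4,4) (4,5) (5,3) (5,4) (5,5)] -> total=6
Click 2 (5,1) count=1: revealed 1 new [(5,1)] -> total=7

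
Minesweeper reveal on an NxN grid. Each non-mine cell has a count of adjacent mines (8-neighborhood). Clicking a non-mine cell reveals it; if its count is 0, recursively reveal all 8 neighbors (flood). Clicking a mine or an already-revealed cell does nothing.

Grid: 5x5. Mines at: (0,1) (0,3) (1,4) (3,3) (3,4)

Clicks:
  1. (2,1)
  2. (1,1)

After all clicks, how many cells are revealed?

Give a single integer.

Click 1 (2,1) count=0: revealed 12 new [(1,0) (1,1) (1,2) (2,0) (2,1) (2,2) (3,0) (3,1) (3,2) (4,0) (4,1) (4,2)] -> total=12
Click 2 (1,1) count=1: revealed 0 new [(none)] -> total=12

Answer: 12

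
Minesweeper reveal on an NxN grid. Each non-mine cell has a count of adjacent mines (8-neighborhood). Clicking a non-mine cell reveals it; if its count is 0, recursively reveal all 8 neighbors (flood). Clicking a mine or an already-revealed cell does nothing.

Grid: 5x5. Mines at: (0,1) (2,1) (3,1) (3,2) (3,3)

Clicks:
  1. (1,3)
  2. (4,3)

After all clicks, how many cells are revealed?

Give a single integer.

Click 1 (1,3) count=0: revealed 9 new [(0,2) (0,3) (0,4) (1,2) (1,3) (1,4) (2,2) (2,3) (2,4)] -> total=9
Click 2 (4,3) count=2: revealed 1 new [(4,3)] -> total=10

Answer: 10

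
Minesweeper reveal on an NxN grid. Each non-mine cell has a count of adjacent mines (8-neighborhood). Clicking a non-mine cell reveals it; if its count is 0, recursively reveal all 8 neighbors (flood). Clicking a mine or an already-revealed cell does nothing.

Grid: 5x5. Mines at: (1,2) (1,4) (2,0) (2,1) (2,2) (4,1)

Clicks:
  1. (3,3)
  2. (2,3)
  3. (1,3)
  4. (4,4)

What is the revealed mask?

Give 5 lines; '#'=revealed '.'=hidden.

Click 1 (3,3) count=1: revealed 1 new [(3,3)] -> total=1
Click 2 (2,3) count=3: revealed 1 new [(2,3)] -> total=2
Click 3 (1,3) count=3: revealed 1 new [(1,3)] -> total=3
Click 4 (4,4) count=0: revealed 6 new [(2,4) (3,2) (3,4) (4,2) (4,3) (4,4)] -> total=9

Answer: .....
...#.
...##
..###
..###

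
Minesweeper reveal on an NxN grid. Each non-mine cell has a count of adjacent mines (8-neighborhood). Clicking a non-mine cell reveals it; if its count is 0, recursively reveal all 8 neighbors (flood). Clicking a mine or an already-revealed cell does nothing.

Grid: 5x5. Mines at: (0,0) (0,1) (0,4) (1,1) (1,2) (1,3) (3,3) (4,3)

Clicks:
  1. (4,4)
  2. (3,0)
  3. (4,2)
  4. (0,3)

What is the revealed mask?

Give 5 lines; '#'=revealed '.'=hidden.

Click 1 (4,4) count=2: revealed 1 new [(4,4)] -> total=1
Click 2 (3,0) count=0: revealed 9 new [(2,0) (2,1) (2,2) (3,0) (3,1) (3,2) (4,0) (4,1) (4,2)] -> total=10
Click 3 (4,2) count=2: revealed 0 new [(none)] -> total=10
Click 4 (0,3) count=3: revealed 1 new [(0,3)] -> total=11

Answer: ...#.
.....
###..
###..
###.#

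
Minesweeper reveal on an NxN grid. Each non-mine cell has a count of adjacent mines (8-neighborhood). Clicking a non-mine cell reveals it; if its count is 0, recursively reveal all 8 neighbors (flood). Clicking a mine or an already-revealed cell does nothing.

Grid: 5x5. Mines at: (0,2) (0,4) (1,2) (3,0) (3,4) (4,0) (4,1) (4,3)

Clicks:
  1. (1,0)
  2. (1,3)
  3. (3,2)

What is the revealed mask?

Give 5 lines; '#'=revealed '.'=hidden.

Click 1 (1,0) count=0: revealed 6 new [(0,0) (0,1) (1,0) (1,1) (2,0) (2,1)] -> total=6
Click 2 (1,3) count=3: revealed 1 new [(1,3)] -> total=7
Click 3 (3,2) count=2: revealed 1 new [(3,2)] -> total=8

Answer: ##...
##.#.
##...
..#..
.....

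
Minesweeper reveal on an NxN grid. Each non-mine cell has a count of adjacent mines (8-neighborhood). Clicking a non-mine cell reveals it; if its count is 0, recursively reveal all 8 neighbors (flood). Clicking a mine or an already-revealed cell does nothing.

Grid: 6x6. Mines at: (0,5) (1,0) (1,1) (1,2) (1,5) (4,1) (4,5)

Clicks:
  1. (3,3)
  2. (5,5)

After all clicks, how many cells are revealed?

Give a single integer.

Click 1 (3,3) count=0: revealed 12 new [(2,2) (2,3) (2,4) (3,2) (3,3) (3,4) (4,2) (4,3) (4,4) (5,2) (5,3) (5,4)] -> total=12
Click 2 (5,5) count=1: revealed 1 new [(5,5)] -> total=13

Answer: 13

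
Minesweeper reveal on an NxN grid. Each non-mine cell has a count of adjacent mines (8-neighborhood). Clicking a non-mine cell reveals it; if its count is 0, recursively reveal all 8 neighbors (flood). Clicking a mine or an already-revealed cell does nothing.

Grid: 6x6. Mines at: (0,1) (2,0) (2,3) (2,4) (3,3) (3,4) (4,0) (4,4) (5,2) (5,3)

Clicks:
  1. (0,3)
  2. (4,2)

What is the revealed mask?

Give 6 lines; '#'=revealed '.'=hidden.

Click 1 (0,3) count=0: revealed 8 new [(0,2) (0,3) (0,4) (0,5) (1,2) (1,3) (1,4) (1,5)] -> total=8
Click 2 (4,2) count=3: revealed 1 new [(4,2)] -> total=9

Answer: ..####
..####
......
......
..#...
......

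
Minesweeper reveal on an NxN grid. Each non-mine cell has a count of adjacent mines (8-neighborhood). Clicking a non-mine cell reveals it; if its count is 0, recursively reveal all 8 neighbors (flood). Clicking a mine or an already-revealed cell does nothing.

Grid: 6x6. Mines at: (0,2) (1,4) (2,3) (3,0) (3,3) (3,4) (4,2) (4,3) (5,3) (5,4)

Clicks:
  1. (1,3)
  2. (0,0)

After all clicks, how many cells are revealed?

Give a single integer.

Answer: 7

Derivation:
Click 1 (1,3) count=3: revealed 1 new [(1,3)] -> total=1
Click 2 (0,0) count=0: revealed 6 new [(0,0) (0,1) (1,0) (1,1) (2,0) (2,1)] -> total=7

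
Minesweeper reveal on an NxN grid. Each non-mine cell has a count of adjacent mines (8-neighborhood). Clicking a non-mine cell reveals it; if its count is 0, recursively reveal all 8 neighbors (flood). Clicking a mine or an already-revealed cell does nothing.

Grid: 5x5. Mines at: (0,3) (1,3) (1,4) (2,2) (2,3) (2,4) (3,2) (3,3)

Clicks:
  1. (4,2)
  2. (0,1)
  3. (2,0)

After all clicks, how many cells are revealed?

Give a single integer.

Answer: 13

Derivation:
Click 1 (4,2) count=2: revealed 1 new [(4,2)] -> total=1
Click 2 (0,1) count=0: revealed 12 new [(0,0) (0,1) (0,2) (1,0) (1,1) (1,2) (2,0) (2,1) (3,0) (3,1) (4,0) (4,1)] -> total=13
Click 3 (2,0) count=0: revealed 0 new [(none)] -> total=13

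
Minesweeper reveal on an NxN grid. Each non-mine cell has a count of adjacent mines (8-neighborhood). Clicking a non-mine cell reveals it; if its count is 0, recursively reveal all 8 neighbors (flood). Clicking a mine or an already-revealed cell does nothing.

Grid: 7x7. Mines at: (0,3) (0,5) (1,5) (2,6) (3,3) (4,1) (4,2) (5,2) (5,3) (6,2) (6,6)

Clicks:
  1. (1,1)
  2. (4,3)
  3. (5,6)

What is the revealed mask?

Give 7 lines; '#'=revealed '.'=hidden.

Answer: ###....
###....
###....
###....
...#...
......#
.......

Derivation:
Click 1 (1,1) count=0: revealed 12 new [(0,0) (0,1) (0,2) (1,0) (1,1) (1,2) (2,0) (2,1) (2,2) (3,0) (3,1) (3,2)] -> total=12
Click 2 (4,3) count=4: revealed 1 new [(4,3)] -> total=13
Click 3 (5,6) count=1: revealed 1 new [(5,6)] -> total=14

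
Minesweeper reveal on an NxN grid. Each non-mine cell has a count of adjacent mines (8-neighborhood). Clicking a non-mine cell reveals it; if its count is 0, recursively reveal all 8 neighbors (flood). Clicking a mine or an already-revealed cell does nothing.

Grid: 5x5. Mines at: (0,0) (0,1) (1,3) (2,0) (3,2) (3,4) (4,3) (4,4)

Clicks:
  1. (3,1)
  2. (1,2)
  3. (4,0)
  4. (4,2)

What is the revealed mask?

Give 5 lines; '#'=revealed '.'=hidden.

Click 1 (3,1) count=2: revealed 1 new [(3,1)] -> total=1
Click 2 (1,2) count=2: revealed 1 new [(1,2)] -> total=2
Click 3 (4,0) count=0: revealed 3 new [(3,0) (4,0) (4,1)] -> total=5
Click 4 (4,2) count=2: revealed 1 new [(4,2)] -> total=6

Answer: .....
..#..
.....
##...
###..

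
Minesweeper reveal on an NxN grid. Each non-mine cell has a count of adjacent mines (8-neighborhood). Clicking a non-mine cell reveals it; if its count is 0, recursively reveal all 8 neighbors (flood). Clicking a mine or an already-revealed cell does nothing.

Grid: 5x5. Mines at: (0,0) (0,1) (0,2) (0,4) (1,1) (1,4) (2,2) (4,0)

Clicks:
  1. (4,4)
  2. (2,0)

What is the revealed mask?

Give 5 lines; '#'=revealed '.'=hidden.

Click 1 (4,4) count=0: revealed 10 new [(2,3) (2,4) (3,1) (3,2) (3,3) (3,4) (4,1) (4,2) (4,3) (4,4)] -> total=10
Click 2 (2,0) count=1: revealed 1 new [(2,0)] -> total=11

Answer: .....
.....
#..##
.####
.####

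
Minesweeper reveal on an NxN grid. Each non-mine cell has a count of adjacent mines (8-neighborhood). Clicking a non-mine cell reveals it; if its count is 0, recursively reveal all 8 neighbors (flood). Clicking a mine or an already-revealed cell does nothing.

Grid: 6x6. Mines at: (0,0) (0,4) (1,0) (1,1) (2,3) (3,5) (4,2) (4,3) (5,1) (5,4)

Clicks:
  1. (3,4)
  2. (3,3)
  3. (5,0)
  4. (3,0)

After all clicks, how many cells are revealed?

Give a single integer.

Click 1 (3,4) count=3: revealed 1 new [(3,4)] -> total=1
Click 2 (3,3) count=3: revealed 1 new [(3,3)] -> total=2
Click 3 (5,0) count=1: revealed 1 new [(5,0)] -> total=3
Click 4 (3,0) count=0: revealed 6 new [(2,0) (2,1) (3,0) (3,1) (4,0) (4,1)] -> total=9

Answer: 9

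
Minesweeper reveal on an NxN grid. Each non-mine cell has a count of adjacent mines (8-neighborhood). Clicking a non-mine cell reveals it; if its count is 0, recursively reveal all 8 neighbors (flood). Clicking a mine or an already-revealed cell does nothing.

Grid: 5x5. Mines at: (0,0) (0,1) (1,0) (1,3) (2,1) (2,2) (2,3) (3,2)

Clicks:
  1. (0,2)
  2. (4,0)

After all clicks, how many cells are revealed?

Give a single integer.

Click 1 (0,2) count=2: revealed 1 new [(0,2)] -> total=1
Click 2 (4,0) count=0: revealed 4 new [(3,0) (3,1) (4,0) (4,1)] -> total=5

Answer: 5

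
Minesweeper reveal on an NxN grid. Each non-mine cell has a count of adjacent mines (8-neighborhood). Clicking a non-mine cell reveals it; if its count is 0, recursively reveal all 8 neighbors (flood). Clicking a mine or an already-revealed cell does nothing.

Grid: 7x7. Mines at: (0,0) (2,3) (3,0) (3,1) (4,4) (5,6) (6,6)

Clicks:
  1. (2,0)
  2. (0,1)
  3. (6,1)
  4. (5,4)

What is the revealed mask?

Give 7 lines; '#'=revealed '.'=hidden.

Click 1 (2,0) count=2: revealed 1 new [(2,0)] -> total=1
Click 2 (0,1) count=1: revealed 1 new [(0,1)] -> total=2
Click 3 (6,1) count=0: revealed 16 new [(4,0) (4,1) (4,2) (4,3) (5,0) (5,1) (5,2) (5,3) (5,4) (5,5) (6,0) (6,1) (6,2) (6,3) (6,4) (6,5)] -> total=18
Click 4 (5,4) count=1: revealed 0 new [(none)] -> total=18

Answer: .#.....
.......
#......
.......
####...
######.
######.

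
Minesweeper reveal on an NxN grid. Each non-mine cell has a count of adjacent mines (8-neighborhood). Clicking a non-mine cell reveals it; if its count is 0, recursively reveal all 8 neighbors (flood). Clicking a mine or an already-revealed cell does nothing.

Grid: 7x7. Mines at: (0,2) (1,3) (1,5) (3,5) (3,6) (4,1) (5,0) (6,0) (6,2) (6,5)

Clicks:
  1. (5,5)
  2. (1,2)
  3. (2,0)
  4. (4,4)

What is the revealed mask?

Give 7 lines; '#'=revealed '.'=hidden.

Click 1 (5,5) count=1: revealed 1 new [(5,5)] -> total=1
Click 2 (1,2) count=2: revealed 1 new [(1,2)] -> total=2
Click 3 (2,0) count=0: revealed 10 new [(0,0) (0,1) (1,0) (1,1) (2,0) (2,1) (2,2) (3,0) (3,1) (3,2)] -> total=12
Click 4 (4,4) count=1: revealed 1 new [(4,4)] -> total=13

Answer: ##.....
###....
###....
###....
....#..
.....#.
.......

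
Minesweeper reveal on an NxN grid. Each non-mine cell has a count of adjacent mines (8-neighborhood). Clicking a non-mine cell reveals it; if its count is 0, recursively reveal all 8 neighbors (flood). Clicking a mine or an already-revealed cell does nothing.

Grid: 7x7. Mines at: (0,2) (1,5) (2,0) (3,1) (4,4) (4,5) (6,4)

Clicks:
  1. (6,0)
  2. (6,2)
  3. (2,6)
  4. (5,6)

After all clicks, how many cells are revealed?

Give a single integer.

Answer: 14

Derivation:
Click 1 (6,0) count=0: revealed 12 new [(4,0) (4,1) (4,2) (4,3) (5,0) (5,1) (5,2) (5,3) (6,0) (6,1) (6,2) (6,3)] -> total=12
Click 2 (6,2) count=0: revealed 0 new [(none)] -> total=12
Click 3 (2,6) count=1: revealed 1 new [(2,6)] -> total=13
Click 4 (5,6) count=1: revealed 1 new [(5,6)] -> total=14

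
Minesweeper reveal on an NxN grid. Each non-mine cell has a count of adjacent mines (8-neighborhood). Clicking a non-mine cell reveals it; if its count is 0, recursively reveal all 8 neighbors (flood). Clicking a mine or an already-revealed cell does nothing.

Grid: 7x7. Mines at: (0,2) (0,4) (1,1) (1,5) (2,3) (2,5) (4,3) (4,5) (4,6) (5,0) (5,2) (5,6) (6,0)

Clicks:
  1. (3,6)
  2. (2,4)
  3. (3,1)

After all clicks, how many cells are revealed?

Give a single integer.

Click 1 (3,6) count=3: revealed 1 new [(3,6)] -> total=1
Click 2 (2,4) count=3: revealed 1 new [(2,4)] -> total=2
Click 3 (3,1) count=0: revealed 9 new [(2,0) (2,1) (2,2) (3,0) (3,1) (3,2) (4,0) (4,1) (4,2)] -> total=11

Answer: 11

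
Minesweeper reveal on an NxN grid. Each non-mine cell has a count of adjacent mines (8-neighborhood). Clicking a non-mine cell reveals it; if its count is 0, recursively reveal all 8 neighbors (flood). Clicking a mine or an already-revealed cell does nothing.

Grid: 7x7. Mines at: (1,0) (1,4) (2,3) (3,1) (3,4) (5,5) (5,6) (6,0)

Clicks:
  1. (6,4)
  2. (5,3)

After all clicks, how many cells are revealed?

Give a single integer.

Answer: 12

Derivation:
Click 1 (6,4) count=1: revealed 1 new [(6,4)] -> total=1
Click 2 (5,3) count=0: revealed 11 new [(4,1) (4,2) (4,3) (4,4) (5,1) (5,2) (5,3) (5,4) (6,1) (6,2) (6,3)] -> total=12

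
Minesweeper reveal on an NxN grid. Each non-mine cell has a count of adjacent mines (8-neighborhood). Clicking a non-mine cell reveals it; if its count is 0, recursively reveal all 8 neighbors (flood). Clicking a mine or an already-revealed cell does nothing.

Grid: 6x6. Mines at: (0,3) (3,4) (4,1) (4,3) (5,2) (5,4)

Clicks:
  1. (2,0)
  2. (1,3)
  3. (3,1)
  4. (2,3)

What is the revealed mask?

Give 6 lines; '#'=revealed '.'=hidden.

Answer: ###...
####..
####..
####..
......
......

Derivation:
Click 1 (2,0) count=0: revealed 15 new [(0,0) (0,1) (0,2) (1,0) (1,1) (1,2) (1,3) (2,0) (2,1) (2,2) (2,3) (3,0) (3,1) (3,2) (3,3)] -> total=15
Click 2 (1,3) count=1: revealed 0 new [(none)] -> total=15
Click 3 (3,1) count=1: revealed 0 new [(none)] -> total=15
Click 4 (2,3) count=1: revealed 0 new [(none)] -> total=15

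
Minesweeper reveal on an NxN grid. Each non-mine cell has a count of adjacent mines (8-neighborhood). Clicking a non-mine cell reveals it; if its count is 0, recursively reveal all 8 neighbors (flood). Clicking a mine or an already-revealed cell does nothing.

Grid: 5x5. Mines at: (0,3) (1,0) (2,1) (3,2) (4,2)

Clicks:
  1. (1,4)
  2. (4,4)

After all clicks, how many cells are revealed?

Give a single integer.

Click 1 (1,4) count=1: revealed 1 new [(1,4)] -> total=1
Click 2 (4,4) count=0: revealed 7 new [(1,3) (2,3) (2,4) (3,3) (3,4) (4,3) (4,4)] -> total=8

Answer: 8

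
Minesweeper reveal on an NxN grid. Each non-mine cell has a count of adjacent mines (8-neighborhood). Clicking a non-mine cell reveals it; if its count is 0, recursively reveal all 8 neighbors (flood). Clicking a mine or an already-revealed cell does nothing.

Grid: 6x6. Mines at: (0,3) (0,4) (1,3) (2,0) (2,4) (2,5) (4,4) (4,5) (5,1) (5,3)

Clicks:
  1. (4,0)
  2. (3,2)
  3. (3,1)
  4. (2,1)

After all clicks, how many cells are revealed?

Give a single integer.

Click 1 (4,0) count=1: revealed 1 new [(4,0)] -> total=1
Click 2 (3,2) count=0: revealed 9 new [(2,1) (2,2) (2,3) (3,1) (3,2) (3,3) (4,1) (4,2) (4,3)] -> total=10
Click 3 (3,1) count=1: revealed 0 new [(none)] -> total=10
Click 4 (2,1) count=1: revealed 0 new [(none)] -> total=10

Answer: 10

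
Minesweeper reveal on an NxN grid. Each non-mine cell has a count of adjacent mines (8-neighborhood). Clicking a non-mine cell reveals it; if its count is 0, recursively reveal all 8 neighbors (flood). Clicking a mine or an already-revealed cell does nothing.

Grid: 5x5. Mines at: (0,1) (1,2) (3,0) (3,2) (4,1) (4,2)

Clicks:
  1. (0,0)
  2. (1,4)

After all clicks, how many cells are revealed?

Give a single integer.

Click 1 (0,0) count=1: revealed 1 new [(0,0)] -> total=1
Click 2 (1,4) count=0: revealed 10 new [(0,3) (0,4) (1,3) (1,4) (2,3) (2,4) (3,3) (3,4) (4,3) (4,4)] -> total=11

Answer: 11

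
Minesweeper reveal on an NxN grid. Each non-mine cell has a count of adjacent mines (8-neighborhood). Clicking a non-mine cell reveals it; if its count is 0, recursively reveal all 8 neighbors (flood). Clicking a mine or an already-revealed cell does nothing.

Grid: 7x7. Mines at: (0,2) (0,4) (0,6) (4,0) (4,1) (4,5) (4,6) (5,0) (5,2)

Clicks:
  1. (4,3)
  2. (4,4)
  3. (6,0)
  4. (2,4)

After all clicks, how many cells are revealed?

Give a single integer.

Click 1 (4,3) count=1: revealed 1 new [(4,3)] -> total=1
Click 2 (4,4) count=1: revealed 1 new [(4,4)] -> total=2
Click 3 (6,0) count=1: revealed 1 new [(6,0)] -> total=3
Click 4 (2,4) count=0: revealed 24 new [(0,0) (0,1) (1,0) (1,1) (1,2) (1,3) (1,4) (1,5) (1,6) (2,0) (2,1) (2,2) (2,3) (2,4) (2,5) (2,6) (3,0) (3,1) (3,2) (3,3) (3,4) (3,5) (3,6) (4,2)] -> total=27

Answer: 27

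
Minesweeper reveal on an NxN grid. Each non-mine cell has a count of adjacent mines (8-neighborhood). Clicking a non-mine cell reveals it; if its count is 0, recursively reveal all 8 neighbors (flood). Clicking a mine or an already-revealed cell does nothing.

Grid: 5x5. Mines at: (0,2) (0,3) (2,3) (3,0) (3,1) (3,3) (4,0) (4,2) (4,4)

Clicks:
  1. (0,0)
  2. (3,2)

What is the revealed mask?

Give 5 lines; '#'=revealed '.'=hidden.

Answer: ##...
##...
##...
..#..
.....

Derivation:
Click 1 (0,0) count=0: revealed 6 new [(0,0) (0,1) (1,0) (1,1) (2,0) (2,1)] -> total=6
Click 2 (3,2) count=4: revealed 1 new [(3,2)] -> total=7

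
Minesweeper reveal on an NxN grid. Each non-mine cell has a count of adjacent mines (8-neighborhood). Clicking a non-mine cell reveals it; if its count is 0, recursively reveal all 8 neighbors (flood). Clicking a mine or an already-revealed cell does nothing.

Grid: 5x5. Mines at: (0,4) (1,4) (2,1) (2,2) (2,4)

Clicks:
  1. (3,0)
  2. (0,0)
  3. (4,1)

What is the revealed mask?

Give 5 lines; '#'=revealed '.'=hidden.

Click 1 (3,0) count=1: revealed 1 new [(3,0)] -> total=1
Click 2 (0,0) count=0: revealed 8 new [(0,0) (0,1) (0,2) (0,3) (1,0) (1,1) (1,2) (1,3)] -> total=9
Click 3 (4,1) count=0: revealed 9 new [(3,1) (3,2) (3,3) (3,4) (4,0) (4,1) (4,2) (4,3) (4,4)] -> total=18

Answer: ####.
####.
.....
#####
#####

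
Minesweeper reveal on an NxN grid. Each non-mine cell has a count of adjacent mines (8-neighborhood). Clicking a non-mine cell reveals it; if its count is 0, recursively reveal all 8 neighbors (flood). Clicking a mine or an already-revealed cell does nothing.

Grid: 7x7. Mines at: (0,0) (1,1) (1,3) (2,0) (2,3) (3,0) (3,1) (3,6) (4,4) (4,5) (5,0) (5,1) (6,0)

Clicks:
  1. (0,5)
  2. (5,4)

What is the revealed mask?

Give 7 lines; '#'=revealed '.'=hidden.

Click 1 (0,5) count=0: revealed 9 new [(0,4) (0,5) (0,6) (1,4) (1,5) (1,6) (2,4) (2,5) (2,6)] -> total=9
Click 2 (5,4) count=2: revealed 1 new [(5,4)] -> total=10

Answer: ....###
....###
....###
.......
.......
....#..
.......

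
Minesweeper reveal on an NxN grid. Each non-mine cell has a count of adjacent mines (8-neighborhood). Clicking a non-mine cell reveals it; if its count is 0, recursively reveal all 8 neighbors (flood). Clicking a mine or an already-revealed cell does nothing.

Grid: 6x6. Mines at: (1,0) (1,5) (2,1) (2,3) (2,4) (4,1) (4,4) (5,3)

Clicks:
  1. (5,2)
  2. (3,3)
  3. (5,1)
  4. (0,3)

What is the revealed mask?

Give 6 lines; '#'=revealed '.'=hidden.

Click 1 (5,2) count=2: revealed 1 new [(5,2)] -> total=1
Click 2 (3,3) count=3: revealed 1 new [(3,3)] -> total=2
Click 3 (5,1) count=1: revealed 1 new [(5,1)] -> total=3
Click 4 (0,3) count=0: revealed 8 new [(0,1) (0,2) (0,3) (0,4) (1,1) (1,2) (1,3) (1,4)] -> total=11

Answer: .####.
.####.
......
...#..
......
.##...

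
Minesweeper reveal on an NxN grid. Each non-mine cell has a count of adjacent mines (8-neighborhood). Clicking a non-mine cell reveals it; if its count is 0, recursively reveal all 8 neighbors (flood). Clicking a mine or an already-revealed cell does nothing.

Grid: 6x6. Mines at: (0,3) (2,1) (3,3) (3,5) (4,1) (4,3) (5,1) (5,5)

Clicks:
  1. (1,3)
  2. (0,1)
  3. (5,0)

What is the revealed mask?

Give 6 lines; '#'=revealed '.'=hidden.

Answer: ###...
####..
......
......
......
#.....

Derivation:
Click 1 (1,3) count=1: revealed 1 new [(1,3)] -> total=1
Click 2 (0,1) count=0: revealed 6 new [(0,0) (0,1) (0,2) (1,0) (1,1) (1,2)] -> total=7
Click 3 (5,0) count=2: revealed 1 new [(5,0)] -> total=8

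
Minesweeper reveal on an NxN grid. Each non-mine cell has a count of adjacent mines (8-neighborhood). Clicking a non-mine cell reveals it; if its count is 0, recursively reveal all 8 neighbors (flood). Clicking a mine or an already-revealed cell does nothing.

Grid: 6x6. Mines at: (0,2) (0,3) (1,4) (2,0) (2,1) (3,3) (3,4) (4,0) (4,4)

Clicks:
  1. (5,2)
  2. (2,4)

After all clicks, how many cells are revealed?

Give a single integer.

Click 1 (5,2) count=0: revealed 6 new [(4,1) (4,2) (4,3) (5,1) (5,2) (5,3)] -> total=6
Click 2 (2,4) count=3: revealed 1 new [(2,4)] -> total=7

Answer: 7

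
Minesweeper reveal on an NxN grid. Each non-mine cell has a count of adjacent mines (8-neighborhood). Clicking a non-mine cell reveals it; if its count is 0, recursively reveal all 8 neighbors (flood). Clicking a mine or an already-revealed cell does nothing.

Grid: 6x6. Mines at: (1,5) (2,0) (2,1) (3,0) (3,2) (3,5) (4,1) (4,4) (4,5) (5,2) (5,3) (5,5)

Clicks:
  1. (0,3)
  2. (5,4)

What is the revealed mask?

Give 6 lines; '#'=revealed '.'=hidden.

Click 1 (0,3) count=0: revealed 13 new [(0,0) (0,1) (0,2) (0,3) (0,4) (1,0) (1,1) (1,2) (1,3) (1,4) (2,2) (2,3) (2,4)] -> total=13
Click 2 (5,4) count=4: revealed 1 new [(5,4)] -> total=14

Answer: #####.
#####.
..###.
......
......
....#.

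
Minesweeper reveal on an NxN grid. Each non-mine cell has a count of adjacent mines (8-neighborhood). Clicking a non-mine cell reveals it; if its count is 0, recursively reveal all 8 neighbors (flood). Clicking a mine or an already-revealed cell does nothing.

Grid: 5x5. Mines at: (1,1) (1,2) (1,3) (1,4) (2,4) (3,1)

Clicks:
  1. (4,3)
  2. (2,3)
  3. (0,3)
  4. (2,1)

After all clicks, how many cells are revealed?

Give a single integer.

Click 1 (4,3) count=0: revealed 6 new [(3,2) (3,3) (3,4) (4,2) (4,3) (4,4)] -> total=6
Click 2 (2,3) count=4: revealed 1 new [(2,3)] -> total=7
Click 3 (0,3) count=3: revealed 1 new [(0,3)] -> total=8
Click 4 (2,1) count=3: revealed 1 new [(2,1)] -> total=9

Answer: 9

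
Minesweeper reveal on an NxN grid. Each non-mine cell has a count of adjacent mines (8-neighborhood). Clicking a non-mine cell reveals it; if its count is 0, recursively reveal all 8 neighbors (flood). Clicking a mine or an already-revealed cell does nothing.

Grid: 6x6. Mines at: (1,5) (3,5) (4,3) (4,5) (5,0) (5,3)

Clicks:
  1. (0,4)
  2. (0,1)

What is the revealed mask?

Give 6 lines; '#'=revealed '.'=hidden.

Answer: #####.
#####.
#####.
#####.
###...
......

Derivation:
Click 1 (0,4) count=1: revealed 1 new [(0,4)] -> total=1
Click 2 (0,1) count=0: revealed 22 new [(0,0) (0,1) (0,2) (0,3) (1,0) (1,1) (1,2) (1,3) (1,4) (2,0) (2,1) (2,2) (2,3) (2,4) (3,0) (3,1) (3,2) (3,3) (3,4) (4,0) (4,1) (4,2)] -> total=23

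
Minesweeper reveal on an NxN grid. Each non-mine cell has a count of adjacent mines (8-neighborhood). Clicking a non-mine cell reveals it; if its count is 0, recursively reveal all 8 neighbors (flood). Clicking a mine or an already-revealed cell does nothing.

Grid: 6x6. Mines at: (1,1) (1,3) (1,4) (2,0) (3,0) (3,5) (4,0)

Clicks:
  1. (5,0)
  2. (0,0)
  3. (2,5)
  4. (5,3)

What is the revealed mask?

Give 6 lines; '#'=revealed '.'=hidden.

Click 1 (5,0) count=1: revealed 1 new [(5,0)] -> total=1
Click 2 (0,0) count=1: revealed 1 new [(0,0)] -> total=2
Click 3 (2,5) count=2: revealed 1 new [(2,5)] -> total=3
Click 4 (5,3) count=0: revealed 18 new [(2,1) (2,2) (2,3) (2,4) (3,1) (3,2) (3,3) (3,4) (4,1) (4,2) (4,3) (4,4) (4,5) (5,1) (5,2) (5,3) (5,4) (5,5)] -> total=21

Answer: #.....
......
.#####
.####.
.#####
######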